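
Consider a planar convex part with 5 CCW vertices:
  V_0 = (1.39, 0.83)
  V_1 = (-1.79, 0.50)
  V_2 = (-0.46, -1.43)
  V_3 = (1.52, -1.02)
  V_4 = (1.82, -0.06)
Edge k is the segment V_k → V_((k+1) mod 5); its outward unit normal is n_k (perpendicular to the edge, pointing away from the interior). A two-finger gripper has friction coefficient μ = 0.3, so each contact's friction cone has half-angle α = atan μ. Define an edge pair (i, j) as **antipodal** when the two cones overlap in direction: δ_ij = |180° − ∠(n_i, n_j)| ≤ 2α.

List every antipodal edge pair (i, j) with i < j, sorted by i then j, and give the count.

α = atan 0.3 = 16.70°;  2α = 33.40°
n_0 = (-0.1032, +0.9947)
n_1 = (-0.8234, -0.5674)
n_2 = (+0.2028, -0.9792)
n_3 = (+0.9545, -0.2983)
n_4 = (+0.9004, +0.4350)
  (0,1): δ = 61.35°  ·
  (0,2): δ = 5.77°  ✓
  (0,3): δ = 66.72°  ·
  (0,4): δ = 109.86°  ·
  (1,2): δ = 112.87°  ·
  (1,3): δ = 51.93°  ·
  (1,4): δ = 8.78°  ✓
  (2,3): δ = 119.05°  ·
  (2,4): δ = 75.91°  ·
  (3,4): δ = 136.86°  ·
antipodal pairs: 2

count = 2; pairs: (0,2), (1,4)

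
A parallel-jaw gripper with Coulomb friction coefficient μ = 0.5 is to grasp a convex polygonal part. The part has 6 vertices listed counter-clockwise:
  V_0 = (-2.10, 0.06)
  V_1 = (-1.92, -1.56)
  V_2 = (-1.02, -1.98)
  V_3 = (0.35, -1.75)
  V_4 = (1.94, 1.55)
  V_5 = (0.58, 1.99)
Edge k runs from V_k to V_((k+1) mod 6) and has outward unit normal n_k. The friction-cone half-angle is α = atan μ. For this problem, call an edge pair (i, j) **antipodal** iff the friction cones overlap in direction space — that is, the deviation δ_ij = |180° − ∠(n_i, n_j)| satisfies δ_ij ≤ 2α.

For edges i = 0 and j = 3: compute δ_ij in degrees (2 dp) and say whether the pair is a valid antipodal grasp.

δ = 32.07°, valid

α = atan 0.5 = 26.57°;  2α = 53.13°
edge 0: e_0 = (+0.18, -1.62);  n_0 = (-0.9939, -0.1104)
edge 3: e_3 = (+1.59, +3.30);  n_3 = (+0.9009, -0.4341)
∠(n_0, n_3) = 147.93°
δ = |180° − 147.93°| = 32.07°
32.07° ≤ 2α = 53.13°  →  valid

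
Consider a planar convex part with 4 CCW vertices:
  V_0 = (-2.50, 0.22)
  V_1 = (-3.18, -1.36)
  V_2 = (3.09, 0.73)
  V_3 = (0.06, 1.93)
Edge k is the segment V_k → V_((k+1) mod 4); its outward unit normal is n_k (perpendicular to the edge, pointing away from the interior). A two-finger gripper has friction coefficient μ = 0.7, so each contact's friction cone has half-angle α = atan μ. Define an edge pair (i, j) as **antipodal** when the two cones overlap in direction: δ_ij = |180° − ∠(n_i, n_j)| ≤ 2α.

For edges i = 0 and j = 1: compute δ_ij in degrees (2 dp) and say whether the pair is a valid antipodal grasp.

δ = 48.28°, valid

α = atan 0.7 = 34.99°;  2α = 69.98°
edge 0: e_0 = (-0.68, -1.58);  n_0 = (-0.9185, +0.3953)
edge 1: e_1 = (+6.27, +2.09);  n_1 = (+0.3162, -0.9487)
∠(n_0, n_1) = 131.72°
δ = |180° − 131.72°| = 48.28°
48.28° ≤ 2α = 69.98°  →  valid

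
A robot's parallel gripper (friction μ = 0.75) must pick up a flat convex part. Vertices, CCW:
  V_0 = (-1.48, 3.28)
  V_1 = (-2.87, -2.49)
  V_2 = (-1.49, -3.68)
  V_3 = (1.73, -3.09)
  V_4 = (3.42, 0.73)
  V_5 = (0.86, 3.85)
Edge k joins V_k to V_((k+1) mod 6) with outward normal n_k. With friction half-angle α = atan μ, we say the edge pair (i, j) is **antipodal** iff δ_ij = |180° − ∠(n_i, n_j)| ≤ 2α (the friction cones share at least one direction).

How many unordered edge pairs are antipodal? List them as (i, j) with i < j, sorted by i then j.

count = 9; pairs: (0,2), (0,3), (0,4), (1,3), (1,4), (1,5), (2,4), (2,5), (3,5)

α = atan 0.75 = 36.87°;  2α = 73.74°
n_0 = (-0.9722, +0.2342)
n_1 = (-0.6530, -0.7573)
n_2 = (+0.1802, -0.9836)
n_3 = (+0.9145, -0.4046)
n_4 = (+0.7731, +0.6343)
n_5 = (-0.2367, +0.9716)
  (0,1): δ = 117.23°  ·
  (0,2): δ = 66.07°  ✓
  (0,3): δ = 10.32°  ✓
  (0,4): δ = 52.91°  ✓
  (0,5): δ = 117.23°  ·
  (1,2): δ = 128.85°  ·
  (1,3): δ = 73.09°  ✓
  (1,4): δ = 9.86°  ✓
  (1,5): δ = 54.46°  ✓
  (2,3): δ = 124.25°  ·
  (2,4): δ = 61.01°  ✓
  (2,5): δ = 3.31°  ✓
  (3,4): δ = 116.77°  ·
  (3,5): δ = 52.44°  ✓
  (4,5): δ = 115.68°  ·
antipodal pairs: 9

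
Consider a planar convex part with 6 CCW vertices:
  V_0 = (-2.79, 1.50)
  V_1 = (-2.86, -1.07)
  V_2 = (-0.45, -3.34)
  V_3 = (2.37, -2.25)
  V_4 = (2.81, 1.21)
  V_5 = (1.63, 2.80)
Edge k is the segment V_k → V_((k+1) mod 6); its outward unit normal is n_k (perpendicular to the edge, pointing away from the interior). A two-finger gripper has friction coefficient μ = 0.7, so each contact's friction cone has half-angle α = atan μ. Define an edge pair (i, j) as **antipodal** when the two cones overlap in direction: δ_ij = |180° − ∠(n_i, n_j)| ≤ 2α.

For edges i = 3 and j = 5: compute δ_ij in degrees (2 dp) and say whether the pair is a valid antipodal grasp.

δ = 66.36°, valid

α = atan 0.7 = 34.99°;  2α = 69.98°
edge 3: e_3 = (+0.44, +3.46);  n_3 = (+0.9920, -0.1262)
edge 5: e_5 = (-4.42, -1.30);  n_5 = (-0.2822, +0.9594)
∠(n_3, n_5) = 113.64°
δ = |180° − 113.64°| = 66.36°
66.36° ≤ 2α = 69.98°  →  valid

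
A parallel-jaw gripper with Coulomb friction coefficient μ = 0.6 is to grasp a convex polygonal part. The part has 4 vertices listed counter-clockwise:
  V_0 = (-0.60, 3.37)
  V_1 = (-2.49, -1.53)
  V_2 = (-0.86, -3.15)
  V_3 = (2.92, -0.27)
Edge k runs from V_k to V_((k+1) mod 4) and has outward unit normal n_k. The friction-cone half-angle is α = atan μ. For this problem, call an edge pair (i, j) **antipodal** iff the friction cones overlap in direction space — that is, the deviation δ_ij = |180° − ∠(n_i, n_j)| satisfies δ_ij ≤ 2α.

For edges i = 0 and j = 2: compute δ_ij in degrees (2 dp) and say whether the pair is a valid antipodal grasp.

δ = 31.60°, valid

α = atan 0.6 = 30.96°;  2α = 61.93°
edge 0: e_0 = (-1.89, -4.90);  n_0 = (-0.9330, +0.3599)
edge 2: e_2 = (+3.78, +2.88);  n_2 = (+0.6060, -0.7954)
∠(n_0, n_2) = 148.40°
δ = |180° − 148.40°| = 31.60°
31.60° ≤ 2α = 61.93°  →  valid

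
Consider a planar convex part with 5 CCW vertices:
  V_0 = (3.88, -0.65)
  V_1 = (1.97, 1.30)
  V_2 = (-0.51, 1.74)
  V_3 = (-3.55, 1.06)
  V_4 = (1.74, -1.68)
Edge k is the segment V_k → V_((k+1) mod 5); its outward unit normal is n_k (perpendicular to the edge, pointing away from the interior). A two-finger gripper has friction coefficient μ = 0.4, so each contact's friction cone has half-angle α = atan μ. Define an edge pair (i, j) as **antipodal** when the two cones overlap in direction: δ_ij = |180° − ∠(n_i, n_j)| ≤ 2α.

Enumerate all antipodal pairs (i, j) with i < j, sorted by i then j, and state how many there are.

count = 5; pairs: (0,3), (1,3), (1,4), (2,3), (2,4)

α = atan 0.4 = 21.80°;  2α = 43.60°
n_0 = (+0.7144, +0.6997)
n_1 = (+0.1747, +0.9846)
n_2 = (-0.2183, +0.9759)
n_3 = (-0.4599, -0.8880)
n_4 = (+0.4337, -0.9011)
  (0,1): δ = 144.47°  ·
  (0,2): δ = 121.80°  ·
  (0,3): δ = 18.21°  ✓
  (0,4): δ = 71.30°  ·
  (1,2): δ = 157.33°  ·
  (1,3): δ = 17.32°  ✓
  (1,4): δ = 35.76°  ✓
  (2,3): δ = 39.99°  ✓
  (2,4): δ = 13.09°  ✓
  (3,4): δ = 126.92°  ·
antipodal pairs: 5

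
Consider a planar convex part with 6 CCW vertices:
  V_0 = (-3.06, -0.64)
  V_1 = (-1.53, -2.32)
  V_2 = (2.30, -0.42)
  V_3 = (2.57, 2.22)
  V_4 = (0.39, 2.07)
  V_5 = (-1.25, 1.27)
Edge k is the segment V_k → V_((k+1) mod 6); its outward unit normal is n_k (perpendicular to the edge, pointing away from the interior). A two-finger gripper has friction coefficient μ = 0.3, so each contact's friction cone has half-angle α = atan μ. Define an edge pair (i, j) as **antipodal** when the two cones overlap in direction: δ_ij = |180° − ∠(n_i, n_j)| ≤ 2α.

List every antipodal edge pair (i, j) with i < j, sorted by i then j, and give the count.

count = 3; pairs: (1,3), (1,4), (1,5)

α = atan 0.3 = 16.70°;  2α = 33.40°
n_0 = (-0.7393, -0.6733)
n_1 = (+0.4444, -0.8958)
n_2 = (+0.9948, -0.1017)
n_3 = (-0.0686, +0.9976)
n_4 = (-0.4384, +0.8988)
n_5 = (-0.7259, +0.6879)
  (0,1): δ = 105.94°  ·
  (0,2): δ = 48.16°  ·
  (0,3): δ = 51.61°  ·
  (0,4): δ = 73.68°  ·
  (0,5): δ = 94.22°  ·
  (1,2): δ = 122.22°  ·
  (1,3): δ = 22.45°  ✓
  (1,4): δ = 0.38°  ✓
  (1,5): δ = 20.15°  ✓
  (2,3): δ = 80.22°  ·
  (2,4): δ = 58.16°  ·
  (2,5): δ = 37.62°  ·
  (3,4): δ = 157.93°  ·
  (3,5): δ = 137.40°  ·
  (4,5): δ = 159.46°  ·
antipodal pairs: 3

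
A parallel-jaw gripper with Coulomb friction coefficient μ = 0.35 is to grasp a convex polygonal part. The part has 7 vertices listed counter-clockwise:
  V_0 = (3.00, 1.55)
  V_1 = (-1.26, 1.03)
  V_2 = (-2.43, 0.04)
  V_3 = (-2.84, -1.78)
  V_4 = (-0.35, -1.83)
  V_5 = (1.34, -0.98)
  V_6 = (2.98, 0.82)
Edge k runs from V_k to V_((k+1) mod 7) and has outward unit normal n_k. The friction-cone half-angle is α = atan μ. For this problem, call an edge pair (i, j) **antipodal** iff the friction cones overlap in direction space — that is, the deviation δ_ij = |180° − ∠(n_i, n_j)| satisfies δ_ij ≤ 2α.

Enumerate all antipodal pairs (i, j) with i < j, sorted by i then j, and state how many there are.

α = atan 0.35 = 19.29°;  2α = 38.58°
n_0 = (-0.1212, +0.9926)
n_1 = (-0.6459, +0.7634)
n_2 = (-0.9756, +0.2198)
n_3 = (-0.0201, -0.9998)
n_4 = (+0.4493, -0.8934)
n_5 = (+0.7392, -0.6735)
n_6 = (+0.9996, -0.0274)
  (0,1): δ = 146.72°  ·
  (0,2): δ = 109.65°  ·
  (0,3): δ = 8.11°  ✓
  (0,4): δ = 19.74°  ✓
  (0,5): δ = 40.70°  ·
  (0,6): δ = 81.47°  ·
  (1,2): δ = 142.93°  ·
  (1,3): δ = 41.39°  ·
  (1,4): δ = 13.54°  ✓
  (1,5): δ = 7.43°  ✓
  (1,6): δ = 48.19°  ·
  (2,3): δ = 78.45°  ·
  (2,4): δ = 50.60°  ·
  (2,5): δ = 29.64°  ✓
  (2,6): δ = 11.13°  ✓
  (3,4): δ = 152.15°  ·
  (3,5): δ = 131.19°  ·
  (3,6): δ = 90.42°  ·
  (4,5): δ = 159.04°  ·
  (4,6): δ = 118.27°  ·
  (5,6): δ = 139.23°  ·
antipodal pairs: 6

count = 6; pairs: (0,3), (0,4), (1,4), (1,5), (2,5), (2,6)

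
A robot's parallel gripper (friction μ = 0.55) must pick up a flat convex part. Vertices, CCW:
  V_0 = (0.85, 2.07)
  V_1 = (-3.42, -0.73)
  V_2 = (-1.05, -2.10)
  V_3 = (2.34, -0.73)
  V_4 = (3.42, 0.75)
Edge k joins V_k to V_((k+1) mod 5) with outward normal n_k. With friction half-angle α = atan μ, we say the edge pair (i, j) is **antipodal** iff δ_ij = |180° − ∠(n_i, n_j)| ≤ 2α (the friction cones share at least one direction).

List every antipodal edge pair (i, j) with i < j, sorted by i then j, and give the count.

α = atan 0.55 = 28.81°;  2α = 57.62°
n_0 = (-0.5484, +0.8362)
n_1 = (-0.5005, -0.8658)
n_2 = (+0.3747, -0.9272)
n_3 = (+0.8078, -0.5895)
n_4 = (+0.4569, +0.8895)
  (0,1): δ = 63.28°  ·
  (0,2): δ = 11.25°  ✓
  (0,3): δ = 20.63°  ✓
  (0,4): δ = 119.56°  ·
  (1,2): δ = 127.96°  ·
  (1,3): δ = 96.09°  ·
  (1,4): δ = 2.84°  ✓
  (2,3): δ = 148.12°  ·
  (2,4): δ = 49.19°  ✓
  (3,4): δ = 81.07°  ·
antipodal pairs: 4

count = 4; pairs: (0,2), (0,3), (1,4), (2,4)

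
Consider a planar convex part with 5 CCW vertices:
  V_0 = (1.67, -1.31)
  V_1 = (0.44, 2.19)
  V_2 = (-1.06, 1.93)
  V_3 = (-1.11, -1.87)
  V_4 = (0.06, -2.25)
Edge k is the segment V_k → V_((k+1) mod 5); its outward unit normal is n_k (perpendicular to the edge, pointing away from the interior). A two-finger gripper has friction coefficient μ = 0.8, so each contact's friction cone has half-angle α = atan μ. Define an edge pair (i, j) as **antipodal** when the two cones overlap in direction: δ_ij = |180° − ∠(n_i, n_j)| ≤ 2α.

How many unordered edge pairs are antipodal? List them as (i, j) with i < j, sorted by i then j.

count = 5; pairs: (0,2), (0,3), (1,3), (1,4), (2,4)

α = atan 0.8 = 38.66°;  2α = 77.32°
n_0 = (+0.9434, +0.3316)
n_1 = (-0.1708, +0.9853)
n_2 = (-0.9999, +0.0132)
n_3 = (-0.3089, -0.9511)
n_4 = (+0.5042, -0.8636)
  (0,1): δ = 99.53°  ·
  (0,2): δ = 20.12°  ✓
  (0,3): δ = 52.64°  ✓
  (0,4): δ = 100.92°  ·
  (1,2): δ = 100.59°  ·
  (1,3): δ = 27.83°  ✓
  (1,4): δ = 20.44°  ✓
  (2,3): δ = 107.24°  ·
  (2,4): δ = 58.97°  ✓
  (3,4): δ = 131.73°  ·
antipodal pairs: 5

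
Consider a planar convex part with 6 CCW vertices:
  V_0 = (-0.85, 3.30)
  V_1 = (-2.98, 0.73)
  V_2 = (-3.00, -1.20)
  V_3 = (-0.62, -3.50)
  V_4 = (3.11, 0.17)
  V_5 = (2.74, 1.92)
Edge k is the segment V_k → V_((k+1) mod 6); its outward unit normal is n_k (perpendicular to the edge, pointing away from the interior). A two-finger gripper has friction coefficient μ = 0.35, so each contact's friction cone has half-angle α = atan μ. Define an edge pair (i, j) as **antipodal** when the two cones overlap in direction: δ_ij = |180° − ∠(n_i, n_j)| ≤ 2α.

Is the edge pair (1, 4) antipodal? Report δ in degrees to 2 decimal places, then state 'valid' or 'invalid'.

δ = 12.53°, valid

α = atan 0.35 = 19.29°;  2α = 38.58°
edge 1: e_1 = (-0.02, -1.93);  n_1 = (-0.9999, +0.0104)
edge 4: e_4 = (-0.37, +1.75);  n_4 = (+0.9784, +0.2069)
∠(n_1, n_4) = 167.47°
δ = |180° − 167.47°| = 12.53°
12.53° ≤ 2α = 38.58°  →  valid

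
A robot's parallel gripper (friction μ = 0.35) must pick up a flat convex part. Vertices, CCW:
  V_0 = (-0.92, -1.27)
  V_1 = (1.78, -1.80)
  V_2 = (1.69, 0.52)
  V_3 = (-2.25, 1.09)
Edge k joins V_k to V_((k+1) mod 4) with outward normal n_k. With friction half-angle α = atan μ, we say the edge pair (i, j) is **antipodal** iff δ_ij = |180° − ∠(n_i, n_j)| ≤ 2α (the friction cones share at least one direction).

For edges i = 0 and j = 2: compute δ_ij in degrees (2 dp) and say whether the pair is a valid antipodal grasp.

α = atan 0.35 = 19.29°;  2α = 38.58°
edge 0: e_0 = (+2.70, -0.53);  n_0 = (-0.1926, -0.9813)
edge 2: e_2 = (-3.94, +0.57);  n_2 = (+0.1432, +0.9897)
∠(n_0, n_2) = 177.13°
δ = |180° − 177.13°| = 2.87°
2.87° ≤ 2α = 38.58°  →  valid

δ = 2.87°, valid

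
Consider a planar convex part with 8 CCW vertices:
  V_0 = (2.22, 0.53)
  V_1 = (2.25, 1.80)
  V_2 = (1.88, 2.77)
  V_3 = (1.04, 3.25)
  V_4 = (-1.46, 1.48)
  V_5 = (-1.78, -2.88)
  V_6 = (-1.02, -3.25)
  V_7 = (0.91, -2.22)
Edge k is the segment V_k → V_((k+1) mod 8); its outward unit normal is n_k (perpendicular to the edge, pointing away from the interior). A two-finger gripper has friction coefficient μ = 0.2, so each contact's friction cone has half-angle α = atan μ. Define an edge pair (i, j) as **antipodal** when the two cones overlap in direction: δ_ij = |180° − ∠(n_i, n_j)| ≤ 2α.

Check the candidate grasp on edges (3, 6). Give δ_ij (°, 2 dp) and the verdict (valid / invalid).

α = atan 0.2 = 11.31°;  2α = 22.62°
edge 3: e_3 = (-2.50, -1.77);  n_3 = (-0.5778, +0.8162)
edge 6: e_6 = (+1.93, +1.03);  n_6 = (+0.4708, -0.8822)
∠(n_3, n_6) = 172.79°
δ = |180° − 172.79°| = 7.21°
7.21° ≤ 2α = 22.62°  →  valid

δ = 7.21°, valid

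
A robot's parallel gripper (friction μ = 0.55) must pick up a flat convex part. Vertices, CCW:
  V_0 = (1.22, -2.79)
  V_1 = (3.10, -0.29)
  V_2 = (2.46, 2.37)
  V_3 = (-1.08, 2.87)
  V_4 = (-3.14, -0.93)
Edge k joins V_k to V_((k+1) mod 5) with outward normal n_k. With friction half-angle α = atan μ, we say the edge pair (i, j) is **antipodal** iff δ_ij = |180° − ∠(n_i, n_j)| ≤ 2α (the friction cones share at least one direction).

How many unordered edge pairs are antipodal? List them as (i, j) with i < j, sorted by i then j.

count = 4; pairs: (0,3), (1,3), (1,4), (2,4)

α = atan 0.55 = 28.81°;  2α = 57.62°
n_0 = (+0.7992, -0.6010)
n_1 = (+0.9723, +0.2339)
n_2 = (+0.1399, +0.9902)
n_3 = (-0.8791, +0.4766)
n_4 = (-0.3924, -0.9198)
  (0,1): δ = 129.53°  ·
  (0,2): δ = 61.10°  ·
  (0,3): δ = 8.48°  ✓
  (0,4): δ = 103.84°  ·
  (1,2): δ = 111.57°  ·
  (1,3): δ = 41.99°  ✓
  (1,4): δ = 53.37°  ✓
  (2,3): δ = 110.42°  ·
  (2,4): δ = 15.06°  ✓
  (3,4): δ = 84.64°  ·
antipodal pairs: 4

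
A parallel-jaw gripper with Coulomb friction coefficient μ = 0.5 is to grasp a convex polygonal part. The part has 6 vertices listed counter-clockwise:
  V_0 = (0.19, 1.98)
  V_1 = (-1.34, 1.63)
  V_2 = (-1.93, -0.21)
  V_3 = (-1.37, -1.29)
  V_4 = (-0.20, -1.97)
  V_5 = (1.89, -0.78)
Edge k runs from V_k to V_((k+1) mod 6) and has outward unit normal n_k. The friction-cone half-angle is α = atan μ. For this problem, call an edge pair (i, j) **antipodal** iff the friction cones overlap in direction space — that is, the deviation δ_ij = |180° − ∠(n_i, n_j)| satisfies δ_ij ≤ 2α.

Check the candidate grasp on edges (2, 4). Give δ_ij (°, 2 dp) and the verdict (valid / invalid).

α = atan 0.5 = 26.57°;  2α = 53.13°
edge 2: e_2 = (+0.56, -1.08);  n_2 = (-0.8878, -0.4603)
edge 4: e_4 = (+2.09, +1.19);  n_4 = (+0.4948, -0.8690)
∠(n_2, n_4) = 92.25°
δ = |180° − 92.25°| = 87.75°
87.75° > 2α = 53.13°  →  invalid

δ = 87.75°, invalid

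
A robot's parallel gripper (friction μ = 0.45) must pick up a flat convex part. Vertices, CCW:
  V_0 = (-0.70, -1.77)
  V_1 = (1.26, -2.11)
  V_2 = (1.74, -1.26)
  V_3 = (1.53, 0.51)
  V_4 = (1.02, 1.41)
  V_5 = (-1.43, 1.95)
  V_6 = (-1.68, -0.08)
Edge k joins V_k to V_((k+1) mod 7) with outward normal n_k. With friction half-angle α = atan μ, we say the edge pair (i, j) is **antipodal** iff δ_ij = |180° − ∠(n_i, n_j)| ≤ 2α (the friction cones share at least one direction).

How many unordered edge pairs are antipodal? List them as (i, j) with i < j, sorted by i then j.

count = 7; pairs: (0,4), (1,5), (2,5), (2,6), (3,5), (3,6), (4,6)

α = atan 0.45 = 24.23°;  2α = 48.46°
n_0 = (-0.1709, -0.9853)
n_1 = (+0.8708, -0.4917)
n_2 = (+0.9930, +0.1178)
n_3 = (+0.8700, +0.4930)
n_4 = (+0.2152, +0.9766)
n_5 = (-0.9925, +0.1222)
n_6 = (-0.8651, -0.5016)
  (0,1): δ = 109.61°  ·
  (0,2): δ = 73.39°  ·
  (0,3): δ = 50.62°  ·
  (0,4): δ = 2.59°  ✓
  (0,5): δ = 92.82°  ·
  (0,6): δ = 129.95°  ·
  (1,2): δ = 143.78°  ·
  (1,3): δ = 121.01°  ·
  (1,4): δ = 72.98°  ·
  (1,5): δ = 22.43°  ✓
  (1,6): δ = 59.56°  ·
  (2,3): δ = 157.23°  ·
  (2,4): δ = 109.20°  ·
  (2,5): δ = 13.79°  ✓
  (2,6): δ = 23.34°  ✓
  (3,4): δ = 131.97°  ·
  (3,5): δ = 36.56°  ✓
  (3,6): δ = 0.57°  ✓
  (4,5): δ = 84.59°  ·
  (4,6): δ = 47.46°  ✓
  (5,6): δ = 142.87°  ·
antipodal pairs: 7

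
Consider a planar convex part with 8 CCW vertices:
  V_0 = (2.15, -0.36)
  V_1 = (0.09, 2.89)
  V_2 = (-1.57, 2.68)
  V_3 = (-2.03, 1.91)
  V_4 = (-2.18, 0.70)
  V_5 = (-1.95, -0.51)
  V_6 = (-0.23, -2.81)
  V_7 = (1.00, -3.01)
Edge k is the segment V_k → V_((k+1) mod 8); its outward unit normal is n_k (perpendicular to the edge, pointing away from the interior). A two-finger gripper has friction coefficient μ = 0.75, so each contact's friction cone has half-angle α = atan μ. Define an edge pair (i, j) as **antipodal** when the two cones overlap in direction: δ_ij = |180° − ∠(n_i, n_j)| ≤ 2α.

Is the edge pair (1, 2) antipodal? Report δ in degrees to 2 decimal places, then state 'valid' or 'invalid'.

δ = 128.06°, invalid

α = atan 0.75 = 36.87°;  2α = 73.74°
edge 1: e_1 = (-1.66, -0.21);  n_1 = (-0.1255, +0.9921)
edge 2: e_2 = (-0.46, -0.77);  n_2 = (-0.8585, +0.5129)
∠(n_1, n_2) = 51.94°
δ = |180° − 51.94°| = 128.06°
128.06° > 2α = 73.74°  →  invalid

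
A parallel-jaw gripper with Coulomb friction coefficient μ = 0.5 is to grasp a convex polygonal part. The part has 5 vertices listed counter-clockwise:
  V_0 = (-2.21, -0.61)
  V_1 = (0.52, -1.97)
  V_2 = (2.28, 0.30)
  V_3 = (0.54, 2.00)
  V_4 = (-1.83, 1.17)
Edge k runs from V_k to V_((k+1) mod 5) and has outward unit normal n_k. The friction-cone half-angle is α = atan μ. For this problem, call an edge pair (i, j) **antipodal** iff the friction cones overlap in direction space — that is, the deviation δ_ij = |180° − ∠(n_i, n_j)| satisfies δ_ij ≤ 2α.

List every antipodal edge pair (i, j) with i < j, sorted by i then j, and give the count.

α = atan 0.5 = 26.57°;  2α = 53.13°
n_0 = (-0.4459, -0.8951)
n_1 = (+0.7903, -0.6127)
n_2 = (+0.6988, +0.7153)
n_3 = (-0.3305, +0.9438)
n_4 = (-0.9780, +0.2088)
  (0,1): δ = 101.31°  ·
  (0,2): δ = 17.85°  ✓
  (0,3): δ = 45.78°  ✓
  (0,4): δ = 104.43°  ·
  (1,2): δ = 96.55°  ·
  (1,3): δ = 32.91°  ✓
  (1,4): δ = 25.74°  ✓
  (2,3): δ = 116.37°  ·
  (2,4): δ = 57.72°  ·
  (3,4): δ = 121.35°  ·
antipodal pairs: 4

count = 4; pairs: (0,2), (0,3), (1,3), (1,4)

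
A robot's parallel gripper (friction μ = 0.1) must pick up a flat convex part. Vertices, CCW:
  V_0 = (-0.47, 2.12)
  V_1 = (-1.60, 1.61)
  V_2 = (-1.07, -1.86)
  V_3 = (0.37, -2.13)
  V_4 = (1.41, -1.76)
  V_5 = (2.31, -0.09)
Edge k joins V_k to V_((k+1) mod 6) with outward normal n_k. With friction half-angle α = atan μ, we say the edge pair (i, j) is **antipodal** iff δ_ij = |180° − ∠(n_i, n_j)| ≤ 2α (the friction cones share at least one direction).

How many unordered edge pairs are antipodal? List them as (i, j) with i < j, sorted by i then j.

α = atan 0.1 = 5.71°;  2α = 11.42°
n_0 = (-0.4114, +0.9115)
n_1 = (-0.9885, -0.1510)
n_2 = (-0.1843, -0.9829)
n_3 = (+0.3352, -0.9422)
n_4 = (+0.8803, -0.4744)
n_5 = (+0.6223, +0.7828)
  (0,1): δ = 105.61°  ·
  (0,2): δ = 34.91°  ·
  (0,3): δ = 4.71°  ✓
  (0,4): δ = 37.39°  ·
  (0,5): δ = 117.23°  ·
  (1,2): δ = 109.30°  ·
  (1,3): δ = 79.10°  ·
  (1,4): δ = 37.01°  ·
  (1,5): δ = 42.83°  ·
  (2,3): δ = 149.80°  ·
  (2,4): δ = 107.70°  ·
  (2,5): δ = 27.86°  ·
  (3,4): δ = 137.91°  ·
  (3,5): δ = 58.07°  ·
  (4,5): δ = 100.16°  ·
antipodal pairs: 1

count = 1; pairs: (0,3)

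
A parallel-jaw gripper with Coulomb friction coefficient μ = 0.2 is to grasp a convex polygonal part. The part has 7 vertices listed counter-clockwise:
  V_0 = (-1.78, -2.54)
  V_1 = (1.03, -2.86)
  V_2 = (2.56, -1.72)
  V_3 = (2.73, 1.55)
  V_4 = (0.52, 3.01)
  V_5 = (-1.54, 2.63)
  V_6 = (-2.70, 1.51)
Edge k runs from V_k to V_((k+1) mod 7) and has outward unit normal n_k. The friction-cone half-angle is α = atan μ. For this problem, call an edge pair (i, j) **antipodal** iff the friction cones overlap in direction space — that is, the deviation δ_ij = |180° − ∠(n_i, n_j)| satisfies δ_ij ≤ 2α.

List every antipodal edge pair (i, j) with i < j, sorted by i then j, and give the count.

α = atan 0.2 = 11.31°;  2α = 22.62°
n_0 = (-0.1131, -0.9936)
n_1 = (+0.5975, -0.8019)
n_2 = (+0.9987, -0.0519)
n_3 = (+0.5512, +0.8344)
n_4 = (-0.1814, +0.9834)
n_5 = (-0.6946, +0.7194)
n_6 = (-0.9752, -0.2215)
  (0,1): δ = 136.81°  ·
  (0,2): δ = 86.48°  ·
  (0,3): δ = 26.95°  ·
  (0,4): δ = 16.95°  ✓
  (0,5): δ = 50.49°  ·
  (0,6): δ = 109.29°  ·
  (1,2): δ = 129.67°  ·
  (1,3): δ = 70.14°  ·
  (1,4): δ = 26.24°  ·
  (1,5): δ = 7.31°  ✓
  (1,6): δ = 66.11°  ·
  (2,3): δ = 120.47°  ·
  (2,4): δ = 76.57°  ·
  (2,5): δ = 43.03°  ·
  (2,6): δ = 15.77°  ✓
  (3,4): δ = 136.10°  ·
  (3,5): δ = 102.55°  ·
  (3,6): δ = 43.75°  ·
  (4,5): δ = 146.46°  ·
  (4,6): δ = 87.65°  ·
  (5,6): δ = 121.20°  ·
antipodal pairs: 3

count = 3; pairs: (0,4), (1,5), (2,6)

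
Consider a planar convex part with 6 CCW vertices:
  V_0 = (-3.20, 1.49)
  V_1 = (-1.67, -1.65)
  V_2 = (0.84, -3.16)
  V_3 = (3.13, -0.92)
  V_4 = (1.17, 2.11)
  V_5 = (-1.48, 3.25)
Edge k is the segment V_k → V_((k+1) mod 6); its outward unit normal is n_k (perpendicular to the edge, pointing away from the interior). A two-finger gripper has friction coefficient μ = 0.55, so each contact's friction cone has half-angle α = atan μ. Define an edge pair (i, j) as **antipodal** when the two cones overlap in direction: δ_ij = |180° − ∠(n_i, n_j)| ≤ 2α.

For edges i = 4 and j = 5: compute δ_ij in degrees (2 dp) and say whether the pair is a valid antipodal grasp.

δ = 111.06°, invalid

α = atan 0.55 = 28.81°;  2α = 57.62°
edge 4: e_4 = (-2.65, +1.14);  n_4 = (+0.3952, +0.9186)
edge 5: e_5 = (-1.72, -1.76);  n_5 = (-0.7152, +0.6989)
∠(n_4, n_5) = 68.94°
δ = |180° − 68.94°| = 111.06°
111.06° > 2α = 57.62°  →  invalid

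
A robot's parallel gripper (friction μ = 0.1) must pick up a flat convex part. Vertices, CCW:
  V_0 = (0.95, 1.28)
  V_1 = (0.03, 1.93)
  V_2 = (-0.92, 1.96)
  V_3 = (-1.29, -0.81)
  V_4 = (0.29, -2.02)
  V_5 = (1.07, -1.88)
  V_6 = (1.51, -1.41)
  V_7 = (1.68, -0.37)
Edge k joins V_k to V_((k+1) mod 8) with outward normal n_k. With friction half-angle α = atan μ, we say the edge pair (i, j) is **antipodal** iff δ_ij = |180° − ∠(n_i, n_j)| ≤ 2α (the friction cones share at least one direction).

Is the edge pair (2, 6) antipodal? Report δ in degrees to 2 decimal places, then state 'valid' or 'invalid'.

δ = 1.68°, valid

α = atan 0.1 = 5.71°;  2α = 11.42°
edge 2: e_2 = (-0.37, -2.77);  n_2 = (-0.9912, +0.1324)
edge 6: e_6 = (+0.17, +1.04);  n_6 = (+0.9869, -0.1613)
∠(n_2, n_6) = 178.32°
δ = |180° − 178.32°| = 1.68°
1.68° ≤ 2α = 11.42°  →  valid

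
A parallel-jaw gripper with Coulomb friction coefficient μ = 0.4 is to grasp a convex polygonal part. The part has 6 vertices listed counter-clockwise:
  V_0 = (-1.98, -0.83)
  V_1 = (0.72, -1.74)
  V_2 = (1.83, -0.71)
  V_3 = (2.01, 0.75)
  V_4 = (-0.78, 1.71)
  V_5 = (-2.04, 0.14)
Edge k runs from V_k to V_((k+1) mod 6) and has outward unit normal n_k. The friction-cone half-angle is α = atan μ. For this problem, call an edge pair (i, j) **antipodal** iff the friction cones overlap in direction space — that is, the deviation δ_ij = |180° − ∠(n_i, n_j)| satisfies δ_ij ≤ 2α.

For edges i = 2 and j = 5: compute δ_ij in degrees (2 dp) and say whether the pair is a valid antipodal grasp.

α = atan 0.4 = 21.80°;  2α = 43.60°
edge 2: e_2 = (+0.18, +1.46);  n_2 = (+0.9925, -0.1224)
edge 5: e_5 = (+0.06, -0.97);  n_5 = (-0.9981, -0.0617)
∠(n_2, n_5) = 169.43°
δ = |180° − 169.43°| = 10.57°
10.57° ≤ 2α = 43.60°  →  valid

δ = 10.57°, valid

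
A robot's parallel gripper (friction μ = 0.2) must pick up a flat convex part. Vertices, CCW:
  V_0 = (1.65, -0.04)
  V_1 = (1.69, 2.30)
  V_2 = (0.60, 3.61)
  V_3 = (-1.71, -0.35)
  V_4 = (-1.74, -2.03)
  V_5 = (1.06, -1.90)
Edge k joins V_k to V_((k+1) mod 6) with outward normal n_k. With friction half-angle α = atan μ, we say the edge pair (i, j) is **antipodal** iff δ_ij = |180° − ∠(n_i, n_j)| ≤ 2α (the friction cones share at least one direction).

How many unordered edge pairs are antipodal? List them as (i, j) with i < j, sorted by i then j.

count = 3; pairs: (0,3), (2,5), (3,5)

α = atan 0.2 = 11.31°;  2α = 22.62°
n_0 = (+0.9999, -0.0171)
n_1 = (+0.7687, +0.6396)
n_2 = (-0.8638, +0.5039)
n_3 = (-0.9998, +0.0179)
n_4 = (+0.0464, -0.9989)
n_5 = (+0.9532, -0.3024)
  (0,1): δ = 139.26°  ·
  (0,2): δ = 29.28°  ·
  (0,3): δ = 0.04°  ✓
  (0,4): δ = 93.64°  ·
  (0,5): δ = 163.38°  ·
  (1,2): δ = 70.02°  ·
  (1,3): δ = 40.79°  ·
  (1,4): δ = 52.90°  ·
  (1,5): δ = 122.64°  ·
  (2,3): δ = 150.77°  ·
  (2,4): δ = 57.09°  ·
  (2,5): δ = 12.66°  ✓
  (3,4): δ = 86.32°  ·
  (3,5): δ = 16.58°  ✓
  (4,5): δ = 110.26°  ·
antipodal pairs: 3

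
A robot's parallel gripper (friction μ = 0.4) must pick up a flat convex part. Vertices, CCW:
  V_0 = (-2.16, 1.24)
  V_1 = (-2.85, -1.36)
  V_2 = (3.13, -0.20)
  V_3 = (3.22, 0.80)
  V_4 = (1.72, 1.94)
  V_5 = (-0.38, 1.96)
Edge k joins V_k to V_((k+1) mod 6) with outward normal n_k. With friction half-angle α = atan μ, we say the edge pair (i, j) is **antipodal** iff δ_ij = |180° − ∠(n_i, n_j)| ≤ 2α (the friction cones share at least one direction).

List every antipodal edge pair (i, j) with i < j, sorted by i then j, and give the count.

α = atan 0.4 = 21.80°;  2α = 43.60°
n_0 = (-0.9665, +0.2565)
n_1 = (+0.1904, -0.9817)
n_2 = (+0.9960, -0.0896)
n_3 = (+0.6051, +0.7962)
n_4 = (+0.0095, +1.0000)
n_5 = (-0.3750, +0.9270)
  (0,1): δ = 64.16°  ·
  (0,2): δ = 9.72°  ✓
  (0,3): δ = 67.63°  ·
  (0,4): δ = 104.32°  ·
  (0,5): δ = 126.89°  ·
  (1,2): δ = 106.12°  ·
  (1,3): δ = 48.21°  ·
  (1,4): δ = 11.52°  ✓
  (1,5): δ = 11.05°  ✓
  (2,3): δ = 122.09°  ·
  (2,4): δ = 85.40°  ·
  (2,5): δ = 62.83°  ·
  (3,4): δ = 143.31°  ·
  (3,5): δ = 120.74°  ·
  (4,5): δ = 157.43°  ·
antipodal pairs: 3

count = 3; pairs: (0,2), (1,4), (1,5)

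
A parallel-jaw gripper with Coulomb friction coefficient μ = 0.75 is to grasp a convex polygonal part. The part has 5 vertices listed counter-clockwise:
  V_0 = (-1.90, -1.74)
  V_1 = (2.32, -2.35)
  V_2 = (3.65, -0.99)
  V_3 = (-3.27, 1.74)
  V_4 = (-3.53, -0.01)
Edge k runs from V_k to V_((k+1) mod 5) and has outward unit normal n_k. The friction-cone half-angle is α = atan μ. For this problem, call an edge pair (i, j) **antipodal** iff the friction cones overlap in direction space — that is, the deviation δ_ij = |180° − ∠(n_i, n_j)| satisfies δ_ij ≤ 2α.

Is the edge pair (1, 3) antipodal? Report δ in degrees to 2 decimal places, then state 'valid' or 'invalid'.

α = atan 0.75 = 36.87°;  2α = 73.74°
edge 1: e_1 = (+1.33, +1.36);  n_1 = (+0.7149, -0.6992)
edge 3: e_3 = (-0.26, -1.75);  n_3 = (-0.9891, +0.1470)
∠(n_1, n_3) = 144.09°
δ = |180° − 144.09°| = 35.91°
35.91° ≤ 2α = 73.74°  →  valid

δ = 35.91°, valid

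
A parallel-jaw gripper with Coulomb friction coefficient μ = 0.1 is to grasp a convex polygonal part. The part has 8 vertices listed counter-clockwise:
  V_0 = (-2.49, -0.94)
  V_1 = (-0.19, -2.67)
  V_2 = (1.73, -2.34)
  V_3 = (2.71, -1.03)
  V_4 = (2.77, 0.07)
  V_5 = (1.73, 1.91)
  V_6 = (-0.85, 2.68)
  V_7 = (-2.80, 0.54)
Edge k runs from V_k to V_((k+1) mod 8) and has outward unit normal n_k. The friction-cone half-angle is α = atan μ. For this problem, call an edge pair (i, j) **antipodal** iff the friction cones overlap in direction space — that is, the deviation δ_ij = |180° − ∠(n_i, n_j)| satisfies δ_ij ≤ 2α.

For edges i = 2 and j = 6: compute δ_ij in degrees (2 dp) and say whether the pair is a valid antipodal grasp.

δ = 5.54°, valid

α = atan 0.1 = 5.71°;  2α = 11.42°
edge 2: e_2 = (+0.98, +1.31);  n_2 = (+0.8007, -0.5990)
edge 6: e_6 = (-1.95, -2.14);  n_6 = (-0.7392, +0.6735)
∠(n_2, n_6) = 174.46°
δ = |180° − 174.46°| = 5.54°
5.54° ≤ 2α = 11.42°  →  valid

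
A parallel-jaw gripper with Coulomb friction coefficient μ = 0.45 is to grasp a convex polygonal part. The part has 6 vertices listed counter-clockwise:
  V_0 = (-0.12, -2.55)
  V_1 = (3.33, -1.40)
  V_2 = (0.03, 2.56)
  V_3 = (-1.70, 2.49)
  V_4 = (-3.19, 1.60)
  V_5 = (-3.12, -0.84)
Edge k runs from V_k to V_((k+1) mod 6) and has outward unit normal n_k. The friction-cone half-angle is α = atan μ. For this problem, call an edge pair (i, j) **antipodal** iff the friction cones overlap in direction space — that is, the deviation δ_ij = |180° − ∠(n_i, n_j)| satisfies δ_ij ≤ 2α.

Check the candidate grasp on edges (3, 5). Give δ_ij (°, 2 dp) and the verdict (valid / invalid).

α = atan 0.45 = 24.23°;  2α = 48.46°
edge 3: e_3 = (-1.49, -0.89);  n_3 = (-0.5128, +0.8585)
edge 5: e_5 = (+3.00, -1.71);  n_5 = (-0.4952, -0.8688)
∠(n_3, n_5) = 119.47°
δ = |180° − 119.47°| = 60.53°
60.53° > 2α = 48.46°  →  invalid

δ = 60.53°, invalid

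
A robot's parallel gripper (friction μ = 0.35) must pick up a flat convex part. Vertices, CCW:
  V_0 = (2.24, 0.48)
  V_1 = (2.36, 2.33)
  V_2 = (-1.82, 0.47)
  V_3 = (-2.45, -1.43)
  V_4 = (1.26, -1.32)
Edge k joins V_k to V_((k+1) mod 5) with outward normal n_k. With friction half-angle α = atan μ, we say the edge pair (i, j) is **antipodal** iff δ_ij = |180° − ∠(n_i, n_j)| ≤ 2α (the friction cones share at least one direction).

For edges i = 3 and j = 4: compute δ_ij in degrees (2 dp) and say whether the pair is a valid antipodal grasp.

δ = 120.26°, invalid

α = atan 0.35 = 19.29°;  2α = 38.58°
edge 3: e_3 = (+3.71, +0.11);  n_3 = (+0.0296, -0.9996)
edge 4: e_4 = (+0.98, +1.80);  n_4 = (+0.8783, -0.4782)
∠(n_3, n_4) = 59.74°
δ = |180° − 59.74°| = 120.26°
120.26° > 2α = 38.58°  →  invalid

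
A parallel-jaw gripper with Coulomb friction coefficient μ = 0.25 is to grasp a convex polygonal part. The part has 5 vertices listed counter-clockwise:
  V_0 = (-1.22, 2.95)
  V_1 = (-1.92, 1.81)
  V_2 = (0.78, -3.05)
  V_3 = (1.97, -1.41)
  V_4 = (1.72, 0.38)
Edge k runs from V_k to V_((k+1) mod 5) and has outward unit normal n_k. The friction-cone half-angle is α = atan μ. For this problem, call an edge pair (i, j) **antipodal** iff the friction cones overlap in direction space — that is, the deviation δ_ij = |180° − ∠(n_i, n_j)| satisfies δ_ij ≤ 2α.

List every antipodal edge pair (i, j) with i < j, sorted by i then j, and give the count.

α = atan 0.25 = 14.04°;  2α = 28.07°
n_0 = (-0.8522, +0.5233)
n_1 = (-0.8742, -0.4856)
n_2 = (+0.8094, -0.5873)
n_3 = (+0.9904, +0.1383)
n_4 = (+0.6581, +0.7529)
  (0,1): δ = 119.39°  ·
  (0,2): δ = 4.41°  ✓
  (0,3): δ = 39.50°  ·
  (0,4): δ = 80.39°  ·
  (1,2): δ = 65.02°  ·
  (1,3): δ = 21.10°  ✓
  (1,4): δ = 19.79°  ✓
  (2,3): δ = 136.08°  ·
  (2,4): δ = 95.19°  ·
  (3,4): δ = 139.11°  ·
antipodal pairs: 3

count = 3; pairs: (0,2), (1,3), (1,4)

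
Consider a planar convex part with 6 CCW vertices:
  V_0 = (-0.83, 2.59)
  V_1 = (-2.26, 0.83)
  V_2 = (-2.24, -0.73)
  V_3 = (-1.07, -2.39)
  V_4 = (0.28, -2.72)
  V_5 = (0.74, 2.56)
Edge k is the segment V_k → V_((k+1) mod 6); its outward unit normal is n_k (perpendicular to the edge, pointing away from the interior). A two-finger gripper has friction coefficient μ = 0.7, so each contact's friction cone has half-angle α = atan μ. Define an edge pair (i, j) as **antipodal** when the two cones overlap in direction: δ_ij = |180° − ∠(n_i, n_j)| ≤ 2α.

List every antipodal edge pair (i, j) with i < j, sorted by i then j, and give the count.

count = 6; pairs: (0,3), (0,4), (1,4), (2,4), (2,5), (3,5)

α = atan 0.7 = 34.99°;  2α = 69.98°
n_0 = (-0.7761, +0.6306)
n_1 = (-0.9999, -0.0128)
n_2 = (-0.8174, -0.5761)
n_3 = (-0.2375, -0.9714)
n_4 = (+0.9962, -0.0868)
n_5 = (+0.0191, +0.9998)
  (0,1): δ = 140.17°  ·
  (0,2): δ = 105.73°  ·
  (0,3): δ = 64.64°  ✓
  (0,4): δ = 34.11°  ✓
  (0,5): δ = 128.00°  ·
  (1,2): δ = 145.56°  ·
  (1,3): δ = 104.47°  ·
  (1,4): δ = 5.71°  ✓
  (1,5): δ = 88.17°  ·
  (2,3): δ = 138.91°  ·
  (2,4): δ = 40.16°  ✓
  (2,5): δ = 53.73°  ✓
  (3,4): δ = 81.24°  ·
  (3,5): δ = 12.64°  ✓
  (4,5): δ = 86.12°  ·
antipodal pairs: 6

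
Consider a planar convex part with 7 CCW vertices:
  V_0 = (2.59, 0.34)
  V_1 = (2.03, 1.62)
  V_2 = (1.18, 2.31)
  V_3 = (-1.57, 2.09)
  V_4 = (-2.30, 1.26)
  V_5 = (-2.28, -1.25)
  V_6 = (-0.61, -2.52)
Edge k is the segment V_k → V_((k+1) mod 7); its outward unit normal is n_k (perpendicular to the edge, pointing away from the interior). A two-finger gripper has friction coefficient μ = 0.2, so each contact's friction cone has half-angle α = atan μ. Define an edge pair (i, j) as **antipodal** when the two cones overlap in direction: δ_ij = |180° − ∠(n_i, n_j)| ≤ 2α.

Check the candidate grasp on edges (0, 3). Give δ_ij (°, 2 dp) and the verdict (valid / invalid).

δ = 64.96°, invalid

α = atan 0.2 = 11.31°;  2α = 22.62°
edge 0: e_0 = (-0.56, +1.28);  n_0 = (+0.9162, +0.4008)
edge 3: e_3 = (-0.73, -0.83);  n_3 = (-0.7509, +0.6604)
∠(n_0, n_3) = 115.04°
δ = |180° − 115.04°| = 64.96°
64.96° > 2α = 22.62°  →  invalid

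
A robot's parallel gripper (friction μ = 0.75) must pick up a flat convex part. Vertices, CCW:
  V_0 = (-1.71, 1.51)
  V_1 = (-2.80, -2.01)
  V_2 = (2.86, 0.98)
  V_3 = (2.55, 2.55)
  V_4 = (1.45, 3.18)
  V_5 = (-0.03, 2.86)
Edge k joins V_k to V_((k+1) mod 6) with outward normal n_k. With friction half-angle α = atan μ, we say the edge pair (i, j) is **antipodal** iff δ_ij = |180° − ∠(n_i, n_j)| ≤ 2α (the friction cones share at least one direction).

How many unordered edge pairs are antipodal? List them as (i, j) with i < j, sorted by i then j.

count = 6; pairs: (0,1), (0,2), (1,3), (1,4), (1,5), (2,5)

α = atan 0.75 = 36.87°;  2α = 73.74°
n_0 = (-0.9552, +0.2958)
n_1 = (+0.4671, -0.8842)
n_2 = (+0.9811, +0.1937)
n_3 = (+0.4970, +0.8678)
n_4 = (-0.2113, +0.9774)
n_5 = (-0.6264, +0.7795)
  (0,1): δ = 44.95°  ✓
  (0,2): δ = 28.38°  ✓
  (0,3): δ = 77.40°  ·
  (0,4): δ = 119.41°  ·
  (0,5): δ = 145.99°  ·
  (1,2): δ = 106.68°  ·
  (1,3): δ = 57.65°  ✓
  (1,4): δ = 15.65°  ✓
  (1,5): δ = 10.94°  ✓
  (2,3): δ = 130.97°  ·
  (2,4): δ = 88.97°  ·
  (2,5): δ = 62.39°  ✓
  (3,4): δ = 138.00°  ·
  (3,5): δ = 111.41°  ·
  (4,5): δ = 153.42°  ·
antipodal pairs: 6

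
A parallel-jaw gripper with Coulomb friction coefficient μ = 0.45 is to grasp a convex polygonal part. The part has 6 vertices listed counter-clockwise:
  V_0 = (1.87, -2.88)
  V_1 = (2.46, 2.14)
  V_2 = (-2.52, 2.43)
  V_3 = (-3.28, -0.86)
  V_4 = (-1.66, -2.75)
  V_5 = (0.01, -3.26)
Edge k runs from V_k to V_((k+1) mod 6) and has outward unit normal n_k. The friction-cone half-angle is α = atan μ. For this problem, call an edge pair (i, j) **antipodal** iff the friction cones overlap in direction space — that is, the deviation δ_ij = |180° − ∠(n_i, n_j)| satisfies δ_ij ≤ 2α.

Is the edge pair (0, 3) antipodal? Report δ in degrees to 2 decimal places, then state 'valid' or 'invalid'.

δ = 47.30°, valid

α = atan 0.45 = 24.23°;  2α = 48.46°
edge 0: e_0 = (+0.59, +5.02);  n_0 = (+0.9932, -0.1167)
edge 3: e_3 = (+1.62, -1.89);  n_3 = (-0.7593, -0.6508)
∠(n_0, n_3) = 132.70°
δ = |180° − 132.70°| = 47.30°
47.30° ≤ 2α = 48.46°  →  valid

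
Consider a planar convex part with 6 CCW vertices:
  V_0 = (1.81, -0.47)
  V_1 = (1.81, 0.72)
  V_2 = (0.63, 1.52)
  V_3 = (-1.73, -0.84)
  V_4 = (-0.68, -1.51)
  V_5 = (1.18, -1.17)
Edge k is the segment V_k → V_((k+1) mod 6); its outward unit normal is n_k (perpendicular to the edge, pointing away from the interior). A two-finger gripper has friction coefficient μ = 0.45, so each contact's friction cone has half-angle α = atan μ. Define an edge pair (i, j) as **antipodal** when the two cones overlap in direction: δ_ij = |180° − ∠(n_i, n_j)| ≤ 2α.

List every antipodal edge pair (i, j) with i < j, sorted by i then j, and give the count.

α = atan 0.45 = 24.23°;  2α = 48.46°
n_0 = (+1.0000, -0.0000)
n_1 = (+0.5612, +0.8277)
n_2 = (-0.7071, +0.7071)
n_3 = (-0.5379, -0.8430)
n_4 = (+0.1798, -0.9837)
n_5 = (+0.7433, -0.6690)
  (0,1): δ = 124.14°  ·
  (0,2): δ = 45.00°  ✓
  (0,3): δ = 57.46°  ·
  (0,4): δ = 100.36°  ·
  (0,5): δ = 138.01°  ·
  (1,2): δ = 100.86°  ·
  (1,3): δ = 1.59°  ✓
  (1,4): δ = 44.49°  ✓
  (1,5): δ = 82.15°  ·
  (2,3): δ = 77.54°  ·
  (2,4): δ = 34.64°  ✓
  (2,5): δ = 3.01°  ✓
  (3,4): δ = 137.10°  ·
  (3,5): δ = 99.45°  ·
  (4,5): δ = 142.35°  ·
antipodal pairs: 5

count = 5; pairs: (0,2), (1,3), (1,4), (2,4), (2,5)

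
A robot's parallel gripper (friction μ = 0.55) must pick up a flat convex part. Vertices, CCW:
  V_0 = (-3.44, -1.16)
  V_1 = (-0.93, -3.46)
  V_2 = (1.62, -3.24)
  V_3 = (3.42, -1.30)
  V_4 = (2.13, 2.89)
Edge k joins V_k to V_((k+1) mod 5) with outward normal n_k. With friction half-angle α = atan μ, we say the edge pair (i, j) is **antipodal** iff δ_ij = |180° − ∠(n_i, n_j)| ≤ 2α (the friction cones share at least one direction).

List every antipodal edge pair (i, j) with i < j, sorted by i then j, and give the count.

α = atan 0.55 = 28.81°;  2α = 57.62°
n_0 = (-0.6756, -0.7373)
n_1 = (+0.0860, -0.9963)
n_2 = (+0.7331, -0.6802)
n_3 = (+0.9557, +0.2942)
n_4 = (-0.5881, +0.8088)
  (0,1): δ = 132.57°  ·
  (0,2): δ = 90.36°  ·
  (0,3): δ = 30.39°  ✓
  (0,4): δ = 78.52°  ·
  (1,2): δ = 137.79°  ·
  (1,3): δ = 77.82°  ·
  (1,4): δ = 31.09°  ✓
  (2,3): δ = 120.03°  ·
  (2,4): δ = 11.12°  ✓
  (3,4): δ = 71.09°  ·
antipodal pairs: 3

count = 3; pairs: (0,3), (1,4), (2,4)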